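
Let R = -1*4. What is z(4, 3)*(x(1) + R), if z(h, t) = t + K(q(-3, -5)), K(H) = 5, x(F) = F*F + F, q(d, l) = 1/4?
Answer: -16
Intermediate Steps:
q(d, l) = ¼
x(F) = F + F² (x(F) = F² + F = F + F²)
R = -4
z(h, t) = 5 + t (z(h, t) = t + 5 = 5 + t)
z(4, 3)*(x(1) + R) = (5 + 3)*(1*(1 + 1) - 4) = 8*(1*2 - 4) = 8*(2 - 4) = 8*(-2) = -16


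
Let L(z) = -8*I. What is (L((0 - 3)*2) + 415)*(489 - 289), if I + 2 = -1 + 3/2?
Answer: 85400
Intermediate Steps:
I = -3/2 (I = -2 + (-1 + 3/2) = -2 + ½ = -3/2 ≈ -1.5000)
L(z) = 12 (L(z) = -8*(-3/2) = 12)
(L((0 - 3)*2) + 415)*(489 - 289) = (12 + 415)*(489 - 289) = 427*200 = 85400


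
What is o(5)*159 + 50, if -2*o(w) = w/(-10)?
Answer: 359/4 ≈ 89.750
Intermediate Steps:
o(w) = w/20 (o(w) = -w/(2*(-10)) = -w*(-1)/(2*10) = -(-1)*w/20 = w/20)
o(5)*159 + 50 = ((1/20)*5)*159 + 50 = (¼)*159 + 50 = 159/4 + 50 = 359/4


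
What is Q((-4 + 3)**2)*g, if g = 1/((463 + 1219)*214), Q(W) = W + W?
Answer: 1/179974 ≈ 5.5564e-6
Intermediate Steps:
Q(W) = 2*W
g = 1/359948 (g = (1/214)/1682 = (1/1682)*(1/214) = 1/359948 ≈ 2.7782e-6)
Q((-4 + 3)**2)*g = (2*(-4 + 3)**2)*(1/359948) = (2*(-1)**2)*(1/359948) = (2*1)*(1/359948) = 2*(1/359948) = 1/179974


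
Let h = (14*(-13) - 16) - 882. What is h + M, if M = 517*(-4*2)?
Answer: -5216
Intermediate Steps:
M = -4136 (M = 517*(-8) = -4136)
h = -1080 (h = (-182 - 16) - 882 = -198 - 882 = -1080)
h + M = -1080 - 4136 = -5216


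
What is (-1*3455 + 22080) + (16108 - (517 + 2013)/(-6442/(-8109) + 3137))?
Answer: 16067981111/462625 ≈ 34732.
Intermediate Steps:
(-1*3455 + 22080) + (16108 - (517 + 2013)/(-6442/(-8109) + 3137)) = (-3455 + 22080) + (16108 - 2530/(-6442*(-1/8109) + 3137)) = 18625 + (16108 - 2530/(6442/8109 + 3137)) = 18625 + (16108 - 2530/25444375/8109) = 18625 + (16108 - 2530*8109/25444375) = 18625 + (16108 - 1*373014/462625) = 18625 + (16108 - 373014/462625) = 18625 + 7451590486/462625 = 16067981111/462625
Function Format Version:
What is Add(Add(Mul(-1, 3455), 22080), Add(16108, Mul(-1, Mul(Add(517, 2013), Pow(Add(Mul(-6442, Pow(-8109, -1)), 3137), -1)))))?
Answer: Rational(16067981111, 462625) ≈ 34732.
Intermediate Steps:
Add(Add(Mul(-1, 3455), 22080), Add(16108, Mul(-1, Mul(Add(517, 2013), Pow(Add(Mul(-6442, Pow(-8109, -1)), 3137), -1))))) = Add(Add(-3455, 22080), Add(16108, Mul(-1, Mul(2530, Pow(Add(Mul(-6442, Rational(-1, 8109)), 3137), -1))))) = Add(18625, Add(16108, Mul(-1, Mul(2530, Pow(Add(Rational(6442, 8109), 3137), -1))))) = Add(18625, Add(16108, Mul(-1, Mul(2530, Pow(Rational(25444375, 8109), -1))))) = Add(18625, Add(16108, Mul(-1, Mul(2530, Rational(8109, 25444375))))) = Add(18625, Add(16108, Mul(-1, Rational(373014, 462625)))) = Add(18625, Add(16108, Rational(-373014, 462625))) = Add(18625, Rational(7451590486, 462625)) = Rational(16067981111, 462625)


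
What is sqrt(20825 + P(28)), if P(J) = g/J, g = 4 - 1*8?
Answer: sqrt(1020418)/7 ≈ 144.31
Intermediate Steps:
g = -4 (g = 4 - 8 = -4)
P(J) = -4/J
sqrt(20825 + P(28)) = sqrt(20825 - 4/28) = sqrt(20825 - 4*1/28) = sqrt(20825 - 1/7) = sqrt(145774/7) = sqrt(1020418)/7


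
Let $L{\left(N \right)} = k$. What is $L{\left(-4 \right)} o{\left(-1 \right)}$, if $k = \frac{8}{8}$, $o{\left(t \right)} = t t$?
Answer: $1$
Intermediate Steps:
$o{\left(t \right)} = t^{2}$
$k = 1$ ($k = 8 \cdot \frac{1}{8} = 1$)
$L{\left(N \right)} = 1$
$L{\left(-4 \right)} o{\left(-1 \right)} = 1 \left(-1\right)^{2} = 1 \cdot 1 = 1$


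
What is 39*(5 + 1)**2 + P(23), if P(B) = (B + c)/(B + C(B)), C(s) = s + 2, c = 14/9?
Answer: 606749/432 ≈ 1404.5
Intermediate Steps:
c = 14/9 (c = 14*(1/9) = 14/9 ≈ 1.5556)
C(s) = 2 + s
P(B) = (14/9 + B)/(2 + 2*B) (P(B) = (B + 14/9)/(B + (2 + B)) = (14/9 + B)/(2 + 2*B))
39*(5 + 1)**2 + P(23) = 39*(5 + 1)**2 + (14 + 9*23)/(18*(1 + 23)) = 39*6**2 + (1/18)*(14 + 207)/24 = 39*36 + (1/18)*(1/24)*221 = 1404 + 221/432 = 606749/432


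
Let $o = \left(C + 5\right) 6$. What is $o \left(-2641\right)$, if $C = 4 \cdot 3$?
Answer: $-269382$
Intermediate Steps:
$C = 12$
$o = 102$ ($o = \left(12 + 5\right) 6 = 17 \cdot 6 = 102$)
$o \left(-2641\right) = 102 \left(-2641\right) = -269382$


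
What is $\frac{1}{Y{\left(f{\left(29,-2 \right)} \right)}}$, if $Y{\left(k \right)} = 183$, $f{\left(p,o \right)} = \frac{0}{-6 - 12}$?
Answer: $\frac{1}{183} \approx 0.0054645$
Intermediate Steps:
$f{\left(p,o \right)} = 0$ ($f{\left(p,o \right)} = \frac{0}{-18} = 0 \left(- \frac{1}{18}\right) = 0$)
$\frac{1}{Y{\left(f{\left(29,-2 \right)} \right)}} = \frac{1}{183}$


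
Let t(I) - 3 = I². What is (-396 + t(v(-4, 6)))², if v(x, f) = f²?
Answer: 815409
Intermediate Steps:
t(I) = 3 + I²
(-396 + t(v(-4, 6)))² = (-396 + (3 + (6²)²))² = (-396 + (3 + 36²))² = (-396 + (3 + 1296))² = (-396 + 1299)² = 903² = 815409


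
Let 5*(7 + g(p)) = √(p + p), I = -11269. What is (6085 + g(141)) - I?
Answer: 17347 + √282/5 ≈ 17350.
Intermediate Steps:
g(p) = -7 + √2*√p/5 (g(p) = -7 + √(p + p)/5 = -7 + √(2*p)/5 = -7 + (√2*√p)/5 = -7 + √2*√p/5)
(6085 + g(141)) - I = (6085 + (-7 + √2*√141/5)) - 1*(-11269) = (6085 + (-7 + √282/5)) + 11269 = (6078 + √282/5) + 11269 = 17347 + √282/5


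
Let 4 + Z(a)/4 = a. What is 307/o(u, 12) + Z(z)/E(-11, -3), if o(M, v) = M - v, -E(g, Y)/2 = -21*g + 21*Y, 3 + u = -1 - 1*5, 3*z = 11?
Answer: -3683/252 ≈ -14.615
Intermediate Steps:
z = 11/3 (z = (⅓)*11 = 11/3 ≈ 3.6667)
u = -9 (u = -3 + (-1 - 1*5) = -3 + (-1 - 5) = -3 - 6 = -9)
Z(a) = -16 + 4*a
E(g, Y) = -42*Y + 42*g (E(g, Y) = -2*(-21*g + 21*Y) = -42*Y + 42*g)
307/o(u, 12) + Z(z)/E(-11, -3) = 307/(-9 - 1*12) + (-16 + 4*(11/3))/(-42*(-3) + 42*(-11)) = 307/(-9 - 12) + (-16 + 44/3)/(126 - 462) = 307/(-21) - 4/3/(-336) = 307*(-1/21) - 4/3*(-1/336) = -307/21 + 1/252 = -3683/252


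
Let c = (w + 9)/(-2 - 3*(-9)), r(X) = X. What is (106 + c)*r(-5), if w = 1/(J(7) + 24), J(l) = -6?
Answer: -47863/90 ≈ -531.81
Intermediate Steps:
w = 1/18 (w = 1/(-6 + 24) = 1/18 ≈ 0.055556)
c = 163/450 (c = (1/18 + 9)/(-2 - 3*(-9)) = 163/(18*(-2 + 27)) = (163/18)/25 = (163/18)*(1/25) = 163/450 ≈ 0.36222)
(106 + c)*r(-5) = (106 + 163/450)*(-5) = (47863/450)*(-5) = -47863/90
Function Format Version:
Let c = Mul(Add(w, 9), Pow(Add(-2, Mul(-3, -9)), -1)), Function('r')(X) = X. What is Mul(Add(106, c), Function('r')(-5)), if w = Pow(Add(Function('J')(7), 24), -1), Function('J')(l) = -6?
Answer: Rational(-47863, 90) ≈ -531.81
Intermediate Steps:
w = Rational(1, 18) (w = Pow(Add(-6, 24), -1) = Pow(18, -1) = Rational(1, 18) ≈ 0.055556)
c = Rational(163, 450) (c = Mul(Add(Rational(1, 18), 9), Pow(Add(-2, Mul(-3, -9)), -1)) = Mul(Rational(163, 18), Pow(Add(-2, 27), -1)) = Mul(Rational(163, 18), Pow(25, -1)) = Mul(Rational(163, 18), Rational(1, 25)) = Rational(163, 450) ≈ 0.36222)
Mul(Add(106, c), Function('r')(-5)) = Mul(Add(106, Rational(163, 450)), -5) = Mul(Rational(47863, 450), -5) = Rational(-47863, 90)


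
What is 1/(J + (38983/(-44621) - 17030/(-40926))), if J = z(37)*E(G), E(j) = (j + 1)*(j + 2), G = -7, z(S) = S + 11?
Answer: 913079523/1314416751806 ≈ 0.00069467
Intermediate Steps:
z(S) = 11 + S
E(j) = (1 + j)*(2 + j)
J = 1440 (J = (11 + 37)*(2 + (-7)² + 3*(-7)) = 48*(2 + 49 - 21) = 48*30 = 1440)
1/(J + (38983/(-44621) - 17030/(-40926))) = 1/(1440 + (38983/(-44621) - 17030/(-40926))) = 1/(1440 + (38983*(-1/44621) - 17030*(-1/40926))) = 1/(1440 + (-38983/44621 + 8515/20463)) = 1/(1440 - 417761314/913079523) = 1/(1314416751806/913079523) = 913079523/1314416751806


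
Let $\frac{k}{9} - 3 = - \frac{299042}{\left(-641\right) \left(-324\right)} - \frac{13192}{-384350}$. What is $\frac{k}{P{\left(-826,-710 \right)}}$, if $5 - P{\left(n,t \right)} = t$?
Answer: $\frac{31818252707}{1585380332250} \approx 0.02007$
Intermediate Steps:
$P{\left(n,t \right)} = 5 - t$
$k = \frac{31818252707}{2217315150}$ ($k = 27 + 9 \left(- \frac{299042}{\left(-641\right) \left(-324\right)} - \frac{13192}{-384350}\right) = 27 + 9 \left(- \frac{299042}{207684} - - \frac{6596}{192175}\right) = 27 + 9 \left(\left(-299042\right) \frac{1}{207684} + \frac{6596}{192175}\right) = 27 + 9 \left(- \frac{149521}{103842} + \frac{6596}{192175}\right) = 27 + 9 \left(- \frac{28049256343}{19955836350}\right) = 27 - \frac{28049256343}{2217315150} = \frac{31818252707}{2217315150} \approx 14.35$)
$\frac{k}{P{\left(-826,-710 \right)}} = \frac{31818252707}{2217315150 \left(5 - -710\right)} = \frac{31818252707}{2217315150 \left(5 + 710\right)} = \frac{31818252707}{2217315150 \cdot 715} = \frac{31818252707}{2217315150} \cdot \frac{1}{715} = \frac{31818252707}{1585380332250}$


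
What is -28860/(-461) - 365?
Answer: -139405/461 ≈ -302.40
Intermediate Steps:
-28860/(-461) - 365 = -28860*(-1)/461 - 365 = -74*(-390/461) - 365 = 28860/461 - 365 = -139405/461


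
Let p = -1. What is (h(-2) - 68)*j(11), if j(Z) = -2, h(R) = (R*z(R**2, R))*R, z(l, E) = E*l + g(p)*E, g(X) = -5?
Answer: 120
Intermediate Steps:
z(l, E) = -5*E + E*l (z(l, E) = E*l - 5*E = -5*E + E*l)
h(R) = R**3*(-5 + R**2) (h(R) = (R*(R*(-5 + R**2)))*R = (R**2*(-5 + R**2))*R = R**3*(-5 + R**2))
(h(-2) - 68)*j(11) = ((-2)**3*(-5 + (-2)**2) - 68)*(-2) = (-8*(-5 + 4) - 68)*(-2) = (-8*(-1) - 68)*(-2) = (8 - 68)*(-2) = -60*(-2) = 120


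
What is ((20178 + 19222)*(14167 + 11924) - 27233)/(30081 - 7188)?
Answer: 1027958167/22893 ≈ 44903.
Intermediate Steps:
((20178 + 19222)*(14167 + 11924) - 27233)/(30081 - 7188) = (39400*26091 - 27233)/22893 = (1027985400 - 27233)*(1/22893) = 1027958167*(1/22893) = 1027958167/22893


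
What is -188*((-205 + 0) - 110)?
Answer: 59220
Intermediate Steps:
-188*((-205 + 0) - 110) = -188*(-205 - 110) = -188*(-315) = 59220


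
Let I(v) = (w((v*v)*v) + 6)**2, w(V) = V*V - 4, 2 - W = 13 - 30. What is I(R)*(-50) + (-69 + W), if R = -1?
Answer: -500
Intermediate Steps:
W = 19 (W = 2 - (13 - 30) = 2 - 1*(-17) = 2 + 17 = 19)
w(V) = -4 + V**2 (w(V) = V**2 - 4 = -4 + V**2)
I(v) = (2 + v**6)**2 (I(v) = ((-4 + ((v*v)*v)**2) + 6)**2 = ((-4 + (v**2*v)**2) + 6)**2 = ((-4 + (v**3)**2) + 6)**2 = ((-4 + v**6) + 6)**2 = (2 + v**6)**2)
I(R)*(-50) + (-69 + W) = (2 + (-1)**6)**2*(-50) + (-69 + 19) = (2 + 1)**2*(-50) - 50 = 3**2*(-50) - 50 = 9*(-50) - 50 = -450 - 50 = -500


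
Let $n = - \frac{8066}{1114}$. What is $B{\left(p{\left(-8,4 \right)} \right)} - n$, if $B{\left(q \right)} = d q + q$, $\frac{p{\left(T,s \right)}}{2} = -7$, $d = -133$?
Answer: $\frac{1033369}{557} \approx 1855.2$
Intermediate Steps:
$p{\left(T,s \right)} = -14$ ($p{\left(T,s \right)} = 2 \left(-7\right) = -14$)
$B{\left(q \right)} = - 132 q$ ($B{\left(q \right)} = - 133 q + q = - 132 q$)
$n = - \frac{4033}{557}$ ($n = \left(-8066\right) \frac{1}{1114} = - \frac{4033}{557} \approx -7.2406$)
$B{\left(p{\left(-8,4 \right)} \right)} - n = \left(-132\right) \left(-14\right) - - \frac{4033}{557} = 1848 + \frac{4033}{557} = \frac{1033369}{557}$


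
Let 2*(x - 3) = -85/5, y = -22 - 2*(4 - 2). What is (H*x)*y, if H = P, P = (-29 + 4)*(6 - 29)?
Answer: 82225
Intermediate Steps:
P = 575 (P = -25*(-23) = 575)
H = 575
y = -26 (y = -22 - 2*2 = -22 - 4 = -26)
x = -11/2 (x = 3 + (-85/5)/2 = 3 + (-85*1/5)/2 = 3 + (1/2)*(-17) = 3 - 17/2 = -11/2 ≈ -5.5000)
(H*x)*y = (575*(-11/2))*(-26) = -6325/2*(-26) = 82225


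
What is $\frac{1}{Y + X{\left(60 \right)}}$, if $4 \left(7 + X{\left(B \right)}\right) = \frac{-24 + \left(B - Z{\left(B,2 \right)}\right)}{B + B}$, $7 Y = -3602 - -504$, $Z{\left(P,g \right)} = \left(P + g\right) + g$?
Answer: $- \frac{840}{377689} \approx -0.0022241$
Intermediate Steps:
$Z{\left(P,g \right)} = P + 2 g$
$Y = - \frac{3098}{7}$ ($Y = \frac{-3602 - -504}{7} = \frac{-3602 + 504}{7} = \frac{1}{7} \left(-3098\right) = - \frac{3098}{7} \approx -442.57$)
$X{\left(B \right)} = -7 - \frac{7}{2 B}$ ($X{\left(B \right)} = -7 + \frac{\left(-24 + \left(B - \left(B + 2 \cdot 2\right)\right)\right) \frac{1}{B + B}}{4} = -7 + \frac{\left(-24 + \left(B - \left(B + 4\right)\right)\right) \frac{1}{2 B}}{4} = -7 + \frac{\left(-24 + \left(B - \left(4 + B\right)\right)\right) \frac{1}{2 B}}{4} = -7 + \frac{\left(-24 - 4\right) \frac{1}{2 B}}{4} = -7 + \frac{\left(-28\right) \frac{1}{2 B}}{4} = -7 + \frac{\left(-14\right) \frac{1}{B}}{4} = -7 - \frac{7}{2 B}$)
$\frac{1}{Y + X{\left(60 \right)}} = \frac{1}{- \frac{3098}{7} - \left(7 + \frac{7}{2 \cdot 60}\right)} = \frac{1}{- \frac{3098}{7} - \frac{847}{120}} = \frac{1}{- \frac{377689}{840}} = - \frac{840}{377689}$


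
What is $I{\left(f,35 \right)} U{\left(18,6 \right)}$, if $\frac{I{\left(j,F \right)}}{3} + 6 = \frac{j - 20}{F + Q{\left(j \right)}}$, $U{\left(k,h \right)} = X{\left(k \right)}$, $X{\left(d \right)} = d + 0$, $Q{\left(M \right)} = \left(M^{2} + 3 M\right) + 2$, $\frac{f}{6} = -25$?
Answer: $- \frac{7165368}{22087} \approx -324.42$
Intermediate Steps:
$f = -150$ ($f = 6 \left(-25\right) = -150$)
$Q{\left(M \right)} = 2 + M^{2} + 3 M$
$X{\left(d \right)} = d$
$U{\left(k,h \right)} = k$
$I{\left(j,F \right)} = -18 + \frac{3 \left(-20 + j\right)}{2 + F + j^{2} + 3 j}$ ($I{\left(j,F \right)} = -18 + 3 \frac{j - 20}{F + \left(2 + j^{2} + 3 j\right)} = -18 + 3 \frac{-20 + j}{2 + F + j^{2} + 3 j} = -18 + \frac{3 \left(-20 + j\right)}{2 + F + j^{2} + 3 j}$)
$I{\left(f,35 \right)} U{\left(18,6 \right)} = \frac{3 \left(-32 - -2550 - 210 - 6 \left(-150\right)^{2}\right)}{2 + 35 + \left(-150\right)^{2} + 3 \left(-150\right)} 18 = \frac{3 \left(-32 + 2550 - 210 - 135000\right)}{2 + 35 + 22500 - 450} \cdot 18 = \frac{3 \left(-32 + 2550 - 210 - 135000\right)}{22087} \cdot 18 = 3 \cdot \frac{1}{22087} \left(-132692\right) 18 = \left(- \frac{398076}{22087}\right) 18 = - \frac{7165368}{22087}$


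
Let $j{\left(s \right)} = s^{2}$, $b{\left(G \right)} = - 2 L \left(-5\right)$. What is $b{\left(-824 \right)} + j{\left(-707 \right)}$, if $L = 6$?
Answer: $499909$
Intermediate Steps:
$b{\left(G \right)} = 60$ ($b{\left(G \right)} = \left(-2\right) 6 \left(-5\right) = \left(-12\right) \left(-5\right) = 60$)
$b{\left(-824 \right)} + j{\left(-707 \right)} = 60 + \left(-707\right)^{2} = 60 + 499849 = 499909$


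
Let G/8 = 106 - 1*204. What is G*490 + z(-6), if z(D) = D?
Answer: -384166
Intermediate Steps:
G = -784 (G = 8*(106 - 1*204) = 8*(106 - 204) = 8*(-98) = -784)
G*490 + z(-6) = -784*490 - 6 = -384160 - 6 = -384166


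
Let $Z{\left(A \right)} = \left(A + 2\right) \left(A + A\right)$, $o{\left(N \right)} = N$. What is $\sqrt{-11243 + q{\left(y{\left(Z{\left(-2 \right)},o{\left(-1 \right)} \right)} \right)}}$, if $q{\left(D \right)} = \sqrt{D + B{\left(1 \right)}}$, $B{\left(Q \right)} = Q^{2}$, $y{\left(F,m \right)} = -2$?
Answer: $\sqrt{-11243 + i} \approx 0.0047 + 106.03 i$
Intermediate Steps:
$Z{\left(A \right)} = 2 A \left(2 + A\right)$ ($Z{\left(A \right)} = \left(2 + A\right) 2 A = 2 A \left(2 + A\right)$)
$q{\left(D \right)} = \sqrt{1 + D}$ ($q{\left(D \right)} = \sqrt{D + 1^{2}} = \sqrt{D + 1} = \sqrt{1 + D}$)
$\sqrt{-11243 + q{\left(y{\left(Z{\left(-2 \right)},o{\left(-1 \right)} \right)} \right)}} = \sqrt{-11243 + \sqrt{1 - 2}} = \sqrt{-11243 + \sqrt{-1}} = \sqrt{-11243 + i}$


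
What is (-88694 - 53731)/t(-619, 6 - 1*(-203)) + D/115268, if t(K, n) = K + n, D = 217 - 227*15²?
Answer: 409904828/1181497 ≈ 346.94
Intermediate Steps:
D = -50858 (D = 217 - 227*225 = 217 - 51075 = -50858)
(-88694 - 53731)/t(-619, 6 - 1*(-203)) + D/115268 = (-88694 - 53731)/(-619 + (6 - 1*(-203))) - 50858/115268 = -142425/(-619 + (6 + 203)) - 50858*1/115268 = -142425/(-619 + 209) - 25429/57634 = -142425/(-410) - 25429/57634 = -142425*(-1/410) - 25429/57634 = 28485/82 - 25429/57634 = 409904828/1181497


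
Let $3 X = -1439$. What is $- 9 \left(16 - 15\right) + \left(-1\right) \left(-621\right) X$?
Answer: $-297882$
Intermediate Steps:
$X = - \frac{1439}{3}$ ($X = \frac{1}{3} \left(-1439\right) = - \frac{1439}{3} \approx -479.67$)
$- 9 \left(16 - 15\right) + \left(-1\right) \left(-621\right) X = - 9 \left(16 - 15\right) + \left(-1\right) \left(-621\right) \left(- \frac{1439}{3}\right) = \left(-9\right) 1 + 621 \left(- \frac{1439}{3}\right) = -9 - 297873 = -297882$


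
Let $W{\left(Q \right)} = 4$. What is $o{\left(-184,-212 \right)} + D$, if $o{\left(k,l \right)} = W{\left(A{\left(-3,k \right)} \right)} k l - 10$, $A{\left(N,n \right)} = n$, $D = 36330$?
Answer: $192352$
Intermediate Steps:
$o{\left(k,l \right)} = -10 + 4 k l$ ($o{\left(k,l \right)} = 4 k l - 10 = -10 + 4 k l$)
$o{\left(-184,-212 \right)} + D = \left(-10 + 4 \left(-184\right) \left(-212\right)\right) + 36330 = \left(-10 + 156032\right) + 36330 = 156022 + 36330 = 192352$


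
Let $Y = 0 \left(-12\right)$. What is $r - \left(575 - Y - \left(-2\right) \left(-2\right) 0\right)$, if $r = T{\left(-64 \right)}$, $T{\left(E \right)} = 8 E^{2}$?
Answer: $32193$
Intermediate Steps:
$Y = 0$
$r = 32768$ ($r = 8 \left(-64\right)^{2} = 8 \cdot 4096 = 32768$)
$r - \left(575 - Y - \left(-2\right) \left(-2\right) 0\right) = 32768 + \left(\left(\left(-2\right) \left(-2\right) 0 - 575\right) + 0\right) = 32768 + \left(\left(4 \cdot 0 - 575\right) + 0\right) = 32768 + \left(\left(0 - 575\right) + 0\right) = 32768 + \left(-575 + 0\right) = 32768 - 575 = 32193$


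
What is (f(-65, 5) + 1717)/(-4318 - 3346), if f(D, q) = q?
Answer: -861/3832 ≈ -0.22469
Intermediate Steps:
(f(-65, 5) + 1717)/(-4318 - 3346) = (5 + 1717)/(-4318 - 3346) = 1722/(-7664) = 1722*(-1/7664) = -861/3832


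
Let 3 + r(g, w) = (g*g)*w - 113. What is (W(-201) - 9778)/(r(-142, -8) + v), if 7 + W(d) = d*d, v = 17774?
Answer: -15308/71827 ≈ -0.21312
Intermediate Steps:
r(g, w) = -116 + w*g² (r(g, w) = -3 + ((g*g)*w - 113) = -3 + (g²*w - 113) = -3 + (w*g² - 113) = -3 + (-113 + w*g²) = -116 + w*g²)
W(d) = -7 + d² (W(d) = -7 + d*d = -7 + d²)
(W(-201) - 9778)/(r(-142, -8) + v) = ((-7 + (-201)²) - 9778)/((-116 - 8*(-142)²) + 17774) = ((-7 + 40401) - 9778)/((-116 - 8*20164) + 17774) = (40394 - 9778)/((-116 - 161312) + 17774) = 30616/(-161428 + 17774) = 30616/(-143654) = 30616*(-1/143654) = -15308/71827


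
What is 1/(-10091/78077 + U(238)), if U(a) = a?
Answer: 78077/18572235 ≈ 0.0042040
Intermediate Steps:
1/(-10091/78077 + U(238)) = 1/(-10091/78077 + 238) = 1/(18572235/78077) = 78077/18572235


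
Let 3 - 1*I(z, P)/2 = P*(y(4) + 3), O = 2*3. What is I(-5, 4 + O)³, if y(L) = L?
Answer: -2406104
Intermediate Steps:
O = 6
I(z, P) = 6 - 14*P (I(z, P) = 6 - 2*P*(4 + 3) = 6 - 2*P*7 = 6 - 14*P)
I(-5, 4 + O)³ = (6 - 14*(4 + 6))³ = (6 - 14*10)³ = (6 - 140)³ = (-134)³ = -2406104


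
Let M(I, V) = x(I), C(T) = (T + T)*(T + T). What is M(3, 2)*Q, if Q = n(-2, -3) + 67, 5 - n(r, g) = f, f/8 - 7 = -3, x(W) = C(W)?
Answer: 1440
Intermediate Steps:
C(T) = 4*T**2 (C(T) = (2*T)*(2*T) = 4*T**2)
x(W) = 4*W**2
f = 32 (f = 56 + 8*(-3) = 56 - 24 = 32)
n(r, g) = -27 (n(r, g) = 5 - 1*32 = 5 - 32 = -27)
M(I, V) = 4*I**2
Q = 40 (Q = -27 + 67 = 40)
M(3, 2)*Q = (4*3**2)*40 = (4*9)*40 = 36*40 = 1440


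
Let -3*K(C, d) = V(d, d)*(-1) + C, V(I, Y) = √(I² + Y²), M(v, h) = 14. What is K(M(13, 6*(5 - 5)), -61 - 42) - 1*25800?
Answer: -77414/3 + 103*√2/3 ≈ -25756.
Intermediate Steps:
K(C, d) = -C/3 + √2*√(d²)/3 (K(C, d) = -(√(d² + d²)*(-1) + C)/3 = -(√(2*d²)*(-1) + C)/3 = -((√2*√(d²))*(-1) + C)/3 = -(-√2*√(d²) + C)/3 = -(C - √2*√(d²))/3 = -C/3 + √2*√(d²)/3)
K(M(13, 6*(5 - 5)), -61 - 42) - 1*25800 = (-⅓*14 + √2*√((-61 - 42)²)/3) - 1*25800 = (-14/3 + √2*√((-103)²)/3) - 25800 = (-14/3 + √2*√10609/3) - 25800 = (-14/3 + (⅓)*√2*103) - 25800 = (-14/3 + 103*√2/3) - 25800 = -77414/3 + 103*√2/3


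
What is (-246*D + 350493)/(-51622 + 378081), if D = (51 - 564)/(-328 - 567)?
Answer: 313565037/292180805 ≈ 1.0732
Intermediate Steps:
D = 513/895 (D = -513/(-895) = -513*(-1/895) = 513/895 ≈ 0.57318)
(-246*D + 350493)/(-51622 + 378081) = (-246*513/895 + 350493)/(-51622 + 378081) = (-126198/895 + 350493)/326459 = (313565037/895)*(1/326459) = 313565037/292180805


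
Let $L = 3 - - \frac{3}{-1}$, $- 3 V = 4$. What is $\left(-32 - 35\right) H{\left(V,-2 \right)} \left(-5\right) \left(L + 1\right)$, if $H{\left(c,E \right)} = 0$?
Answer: $0$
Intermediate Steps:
$V = - \frac{4}{3}$ ($V = \left(- \frac{1}{3}\right) 4 = - \frac{4}{3} \approx -1.3333$)
$L = 0$ ($L = 3 - \left(-3\right) \left(-1\right) = 3 - 3 = 0$)
$\left(-32 - 35\right) H{\left(V,-2 \right)} \left(-5\right) \left(L + 1\right) = \left(-32 - 35\right) 0 \left(-5\right) \left(0 + 1\right) = - 67 \cdot 0 \cdot 1 = \left(-67\right) 0 = 0$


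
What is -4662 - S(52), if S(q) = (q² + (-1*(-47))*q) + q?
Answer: -9862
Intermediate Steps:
S(q) = q² + 48*q (S(q) = (q² + 47*q) + q = q² + 48*q)
-4662 - S(52) = -4662 - 52*(48 + 52) = -4662 - 52*100 = -4662 - 1*5200 = -4662 - 5200 = -9862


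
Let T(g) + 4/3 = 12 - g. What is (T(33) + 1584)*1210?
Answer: 5668850/3 ≈ 1.8896e+6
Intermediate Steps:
T(g) = 32/3 - g (T(g) = -4/3 + (12 - g) = 32/3 - g)
(T(33) + 1584)*1210 = ((32/3 - 1*33) + 1584)*1210 = ((32/3 - 33) + 1584)*1210 = (-67/3 + 1584)*1210 = (4685/3)*1210 = 5668850/3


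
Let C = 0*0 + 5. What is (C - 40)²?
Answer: 1225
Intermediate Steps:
C = 5 (C = 0 + 5 = 5)
(C - 40)² = (5 - 40)² = (-35)² = 1225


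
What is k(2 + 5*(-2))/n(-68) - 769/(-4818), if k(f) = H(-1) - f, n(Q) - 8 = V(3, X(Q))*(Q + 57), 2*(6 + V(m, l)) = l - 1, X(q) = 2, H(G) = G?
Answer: 172805/660066 ≈ 0.26180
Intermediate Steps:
V(m, l) = -13/2 + l/2 (V(m, l) = -6 + (l - 1)/2 = -6 + (-1 + l)/2 = -6 + (-1/2 + l/2) = -13/2 + l/2)
n(Q) = -611/2 - 11*Q/2 (n(Q) = 8 + (-13/2 + (1/2)*2)*(Q + 57) = 8 + (-13/2 + 1)*(57 + Q) = 8 - 11*(57 + Q)/2 = 8 + (-627/2 - 11*Q/2) = -611/2 - 11*Q/2)
k(f) = -1 - f
k(2 + 5*(-2))/n(-68) - 769/(-4818) = (-1 - (2 + 5*(-2)))/(-611/2 - 11/2*(-68)) - 769/(-4818) = (-1 - (2 - 10))/(-611/2 + 374) - 769*(-1/4818) = (-1 - 1*(-8))/(137/2) + 769/4818 = (-1 + 8)*(2/137) + 769/4818 = 7*(2/137) + 769/4818 = 14/137 + 769/4818 = 172805/660066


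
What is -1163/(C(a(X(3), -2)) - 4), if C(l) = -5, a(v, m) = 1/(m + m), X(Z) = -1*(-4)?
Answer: 1163/9 ≈ 129.22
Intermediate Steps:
X(Z) = 4
a(v, m) = 1/(2*m)
-1163/(C(a(X(3), -2)) - 4) = -1163/(-5 - 4) = -1163/(-9) = -1163*(-⅑) = 1163/9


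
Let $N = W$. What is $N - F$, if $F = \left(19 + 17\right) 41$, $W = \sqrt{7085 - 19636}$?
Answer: $-1476 + i \sqrt{12551} \approx -1476.0 + 112.03 i$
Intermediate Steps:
$W = i \sqrt{12551}$ ($W = \sqrt{-12551} = i \sqrt{12551} \approx 112.03 i$)
$N = i \sqrt{12551} \approx 112.03 i$
$F = 1476$ ($F = 36 \cdot 41 = 1476$)
$N - F = i \sqrt{12551} - 1476 = -1476 + i \sqrt{12551}$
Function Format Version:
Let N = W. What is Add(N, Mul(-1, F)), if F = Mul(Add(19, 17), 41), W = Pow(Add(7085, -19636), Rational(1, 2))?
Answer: Add(-1476, Mul(I, Pow(12551, Rational(1, 2)))) ≈ Add(-1476.0, Mul(112.03, I))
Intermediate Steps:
W = Mul(I, Pow(12551, Rational(1, 2))) (W = Pow(-12551, Rational(1, 2)) = Mul(I, Pow(12551, Rational(1, 2))) ≈ Mul(112.03, I))
N = Mul(I, Pow(12551, Rational(1, 2))) ≈ Mul(112.03, I)
F = 1476 (F = Mul(36, 41) = 1476)
Add(N, Mul(-1, F)) = Add(Mul(I, Pow(12551, Rational(1, 2))), Mul(-1, 1476)) = Add(Mul(I, Pow(12551, Rational(1, 2))), -1476) = Add(-1476, Mul(I, Pow(12551, Rational(1, 2))))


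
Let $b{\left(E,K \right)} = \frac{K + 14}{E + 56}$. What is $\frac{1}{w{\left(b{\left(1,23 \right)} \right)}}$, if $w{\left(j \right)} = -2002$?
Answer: $- \frac{1}{2002} \approx -0.0004995$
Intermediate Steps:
$b{\left(E,K \right)} = \frac{14 + K}{56 + E}$
$\frac{1}{w{\left(b{\left(1,23 \right)} \right)}} = \frac{1}{-2002} = - \frac{1}{2002}$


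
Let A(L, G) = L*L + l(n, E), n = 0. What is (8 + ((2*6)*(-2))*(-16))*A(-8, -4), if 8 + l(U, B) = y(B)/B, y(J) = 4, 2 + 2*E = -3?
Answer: 106624/5 ≈ 21325.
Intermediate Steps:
E = -5/2 (E = -1 + (½)*(-3) = -1 - 3/2 = -5/2 ≈ -2.5000)
l(U, B) = -8 + 4/B
A(L, G) = -48/5 + L² (A(L, G) = L*L + (-8 + 4/(-5/2)) = L² + (-8 + 4*(-⅖)) = L² + (-8 - 8/5) = L² - 48/5 = -48/5 + L²)
(8 + ((2*6)*(-2))*(-16))*A(-8, -4) = (8 + ((2*6)*(-2))*(-16))*(-48/5 + (-8)²) = (8 + (12*(-2))*(-16))*(-48/5 + 64) = (8 - 24*(-16))*(272/5) = (8 + 384)*(272/5) = 392*(272/5) = 106624/5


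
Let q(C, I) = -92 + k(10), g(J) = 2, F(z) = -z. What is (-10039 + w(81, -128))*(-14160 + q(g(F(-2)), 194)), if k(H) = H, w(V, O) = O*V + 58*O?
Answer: 396369102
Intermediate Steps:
w(V, O) = 58*O + O*V
q(C, I) = -82 (q(C, I) = -92 + 10 = -82)
(-10039 + w(81, -128))*(-14160 + q(g(F(-2)), 194)) = (-10039 - 128*(58 + 81))*(-14160 - 82) = (-10039 - 128*139)*(-14242) = (-10039 - 17792)*(-14242) = -27831*(-14242) = 396369102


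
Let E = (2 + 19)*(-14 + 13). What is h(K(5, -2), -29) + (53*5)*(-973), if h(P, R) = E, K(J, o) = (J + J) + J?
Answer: -257866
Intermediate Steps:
K(J, o) = 3*J (K(J, o) = 2*J + J = 3*J)
E = -21 (E = 21*(-1) = -21)
h(P, R) = -21
h(K(5, -2), -29) + (53*5)*(-973) = -21 + (53*5)*(-973) = -21 + 265*(-973) = -21 - 257845 = -257866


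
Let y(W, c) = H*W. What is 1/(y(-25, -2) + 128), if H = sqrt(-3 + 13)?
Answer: 64/5067 + 25*sqrt(10)/10134 ≈ 0.020432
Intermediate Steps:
H = sqrt(10) ≈ 3.1623
y(W, c) = W*sqrt(10) (y(W, c) = sqrt(10)*W = W*sqrt(10))
1/(y(-25, -2) + 128) = 1/(-25*sqrt(10) + 128) = 1/(128 - 25*sqrt(10))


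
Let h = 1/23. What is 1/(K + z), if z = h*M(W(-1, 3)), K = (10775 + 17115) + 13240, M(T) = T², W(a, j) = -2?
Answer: 23/945994 ≈ 2.4313e-5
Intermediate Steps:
h = 1/23 ≈ 0.043478
K = 41130 (K = 27890 + 13240 = 41130)
z = 4/23 (z = (1/23)*(-2)² = (1/23)*4 = 4/23 ≈ 0.17391)
1/(K + z) = 1/(41130 + 4/23) = 1/(945994/23) = 23/945994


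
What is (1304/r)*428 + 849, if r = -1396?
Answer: 156773/349 ≈ 449.21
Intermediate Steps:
(1304/r)*428 + 849 = (1304/(-1396))*428 + 849 = (1304*(-1/1396))*428 + 849 = -326/349*428 + 849 = -139528/349 + 849 = 156773/349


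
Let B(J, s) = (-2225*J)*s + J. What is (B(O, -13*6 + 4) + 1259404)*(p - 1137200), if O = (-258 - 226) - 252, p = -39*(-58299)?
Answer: -136288644392452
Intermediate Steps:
p = 2273661
O = -736 (O = -484 - 252 = -736)
B(J, s) = J - 2225*J*s (B(J, s) = -2225*J*s + J = J - 2225*J*s)
(B(O, -13*6 + 4) + 1259404)*(p - 1137200) = (-736*(1 - 2225*(-13*6 + 4)) + 1259404)*(2273661 - 1137200) = (-736*(1 - 2225*(-78 + 4)) + 1259404)*1136461 = (-736*(1 - 2225*(-74)) + 1259404)*1136461 = (-736*(1 + 164650) + 1259404)*1136461 = (-736*164651 + 1259404)*1136461 = (-121183136 + 1259404)*1136461 = -119923732*1136461 = -136288644392452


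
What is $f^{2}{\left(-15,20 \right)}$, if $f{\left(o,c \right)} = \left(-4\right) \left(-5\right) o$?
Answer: $90000$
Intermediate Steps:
$f{\left(o,c \right)} = 20 o$
$f^{2}{\left(-15,20 \right)} = \left(20 \left(-15\right)\right)^{2} = \left(-300\right)^{2} = 90000$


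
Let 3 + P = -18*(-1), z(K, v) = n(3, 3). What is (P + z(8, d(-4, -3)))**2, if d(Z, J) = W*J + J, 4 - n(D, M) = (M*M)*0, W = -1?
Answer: 361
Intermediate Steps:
n(D, M) = 4 (n(D, M) = 4 - M*M*0 = 4 - M**2*0 = 4 - 1*0 = 4 + 0 = 4)
d(Z, J) = 0 (d(Z, J) = -J + J = 0)
z(K, v) = 4
P = 15 (P = -3 - 18*(-1) = -3 + 18 = 15)
(P + z(8, d(-4, -3)))**2 = (15 + 4)**2 = 19**2 = 361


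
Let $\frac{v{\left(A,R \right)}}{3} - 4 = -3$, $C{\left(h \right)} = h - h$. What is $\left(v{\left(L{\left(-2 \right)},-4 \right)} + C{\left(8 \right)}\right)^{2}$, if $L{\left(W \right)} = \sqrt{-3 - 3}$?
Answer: $9$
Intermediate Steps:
$C{\left(h \right)} = 0$
$L{\left(W \right)} = i \sqrt{6}$ ($L{\left(W \right)} = \sqrt{-6} = i \sqrt{6}$)
$v{\left(A,R \right)} = 3$ ($v{\left(A,R \right)} = 12 + 3 \left(-3\right) = 12 - 9 = 3$)
$\left(v{\left(L{\left(-2 \right)},-4 \right)} + C{\left(8 \right)}\right)^{2} = \left(3 + 0\right)^{2} = 3^{2} = 9$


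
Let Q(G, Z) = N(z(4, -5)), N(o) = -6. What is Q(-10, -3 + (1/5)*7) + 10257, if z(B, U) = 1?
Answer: 10251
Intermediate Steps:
Q(G, Z) = -6
Q(-10, -3 + (1/5)*7) + 10257 = -6 + 10257 = 10251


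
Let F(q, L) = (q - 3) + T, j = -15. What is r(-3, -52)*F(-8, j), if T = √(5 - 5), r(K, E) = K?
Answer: 33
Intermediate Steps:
T = 0 (T = √0 = 0)
F(q, L) = -3 + q (F(q, L) = (q - 3) + 0 = (-3 + q) + 0 = -3 + q)
r(-3, -52)*F(-8, j) = -3*(-3 - 8) = -3*(-11) = 33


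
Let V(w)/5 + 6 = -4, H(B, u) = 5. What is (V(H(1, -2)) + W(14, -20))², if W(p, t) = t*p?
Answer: 108900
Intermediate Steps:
W(p, t) = p*t
V(w) = -50 (V(w) = -30 + 5*(-4) = -30 - 20 = -50)
(V(H(1, -2)) + W(14, -20))² = (-50 + 14*(-20))² = (-50 - 280)² = (-330)² = 108900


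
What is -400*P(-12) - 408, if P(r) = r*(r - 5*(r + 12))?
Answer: -58008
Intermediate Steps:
P(r) = r*(-60 - 4*r) (P(r) = r*(r - 5*(12 + r)) = r*(r + (-60 - 5*r)) = r*(-60 - 4*r))
-400*P(-12) - 408 = -(-1600)*(-12)*(15 - 12) - 408 = -(-1600)*(-12)*3 - 408 = -400*144 - 408 = -57600 - 408 = -58008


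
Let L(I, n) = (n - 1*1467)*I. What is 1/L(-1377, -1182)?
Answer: 1/3647673 ≈ 2.7415e-7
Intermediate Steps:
L(I, n) = I*(-1467 + n) (L(I, n) = (n - 1467)*I = (-1467 + n)*I = I*(-1467 + n))
1/L(-1377, -1182) = 1/(-1377*(-1467 - 1182)) = 1/(-1377*(-2649)) = 1/3647673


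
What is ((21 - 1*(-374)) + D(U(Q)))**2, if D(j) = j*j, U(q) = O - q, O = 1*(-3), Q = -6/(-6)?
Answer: 168921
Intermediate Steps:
Q = 1 (Q = -6*(-1/6) = 1)
O = -3
U(q) = -3 - q
D(j) = j**2
((21 - 1*(-374)) + D(U(Q)))**2 = ((21 - 1*(-374)) + (-3 - 1*1)**2)**2 = ((21 + 374) + (-3 - 1)**2)**2 = (395 + (-4)**2)**2 = (395 + 16)**2 = 411**2 = 168921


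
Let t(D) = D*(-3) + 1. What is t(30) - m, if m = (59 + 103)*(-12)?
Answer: 1855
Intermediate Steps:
m = -1944 (m = 162*(-12) = -1944)
t(D) = 1 - 3*D (t(D) = -3*D + 1 = 1 - 3*D)
t(30) - m = (1 - 3*30) - 1*(-1944) = (1 - 90) + 1944 = -89 + 1944 = 1855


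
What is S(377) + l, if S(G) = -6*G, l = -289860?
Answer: -292122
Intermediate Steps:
S(377) + l = -6*377 - 289860 = -2262 - 289860 = -292122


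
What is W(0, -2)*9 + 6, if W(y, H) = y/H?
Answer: 6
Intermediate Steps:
W(0, -2)*9 + 6 = (0/(-2))*9 + 6 = (0*(-1/2))*9 + 6 = 0*9 + 6 = 0 + 6 = 6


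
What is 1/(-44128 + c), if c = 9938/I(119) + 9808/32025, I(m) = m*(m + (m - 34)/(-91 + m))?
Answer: -206700025/9121053948232 ≈ -2.2662e-5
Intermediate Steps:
I(m) = m*(m + (-34 + m)/(-91 + m))
c = 204754968/206700025 (c = 9938/((119*(-34 + 119² - 90*119)/(-91 + 119))) + 9808/32025 = 9938/((119*(-34 + 14161 - 10710)/28)) + 9808*(1/32025) = 9938/((119*(1/28)*3417)) + 9808/32025 = 9938/(58089/4) + 9808/32025 = 9938*(4/58089) + 9808/32025 = 39752/58089 + 9808/32025 = 204754968/206700025 ≈ 0.99059)
1/(-44128 + c) = 1/(-44128 + 204754968/206700025) = 1/(-9121053948232/206700025) = -206700025/9121053948232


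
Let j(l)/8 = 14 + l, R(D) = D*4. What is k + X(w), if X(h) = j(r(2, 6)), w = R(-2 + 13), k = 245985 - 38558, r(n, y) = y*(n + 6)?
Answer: 207923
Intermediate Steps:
R(D) = 4*D
r(n, y) = y*(6 + n)
k = 207427
j(l) = 112 + 8*l (j(l) = 8*(14 + l) = 112 + 8*l)
w = 44 (w = 4*(-2 + 13) = 4*11 = 44)
X(h) = 496 (X(h) = 112 + 8*(6*(6 + 2)) = 112 + 8*(6*8) = 112 + 8*48 = 112 + 384 = 496)
k + X(w) = 207427 + 496 = 207923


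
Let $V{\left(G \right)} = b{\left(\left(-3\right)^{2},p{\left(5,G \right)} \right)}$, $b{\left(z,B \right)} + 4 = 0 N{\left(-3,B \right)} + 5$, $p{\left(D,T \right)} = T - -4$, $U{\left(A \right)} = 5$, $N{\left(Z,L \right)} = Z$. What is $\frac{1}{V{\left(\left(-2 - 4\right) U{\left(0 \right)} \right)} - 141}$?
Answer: $- \frac{1}{140} \approx -0.0071429$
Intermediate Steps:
$p{\left(D,T \right)} = 4 + T$ ($p{\left(D,T \right)} = T + 4 = 4 + T$)
$b{\left(z,B \right)} = 1$ ($b{\left(z,B \right)} = -4 + \left(0 \left(-3\right) + 5\right) = -4 + \left(0 + 5\right) = -4 + 5 = 1$)
$V{\left(G \right)} = 1$
$\frac{1}{V{\left(\left(-2 - 4\right) U{\left(0 \right)} \right)} - 141} = \frac{1}{1 - 141} = \frac{1}{-140} = - \frac{1}{140}$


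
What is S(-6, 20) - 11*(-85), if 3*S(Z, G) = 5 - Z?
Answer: 2816/3 ≈ 938.67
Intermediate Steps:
S(Z, G) = 5/3 - Z/3 (S(Z, G) = (5 - Z)/3 = 5/3 - Z/3)
S(-6, 20) - 11*(-85) = (5/3 - 1/3*(-6)) - 11*(-85) = (5/3 + 2) + 935 = 11/3 + 935 = 2816/3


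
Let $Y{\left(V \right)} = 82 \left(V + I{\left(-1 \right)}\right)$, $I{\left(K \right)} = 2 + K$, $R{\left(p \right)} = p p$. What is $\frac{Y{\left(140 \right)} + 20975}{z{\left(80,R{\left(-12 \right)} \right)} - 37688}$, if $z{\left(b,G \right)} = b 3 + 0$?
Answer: $- \frac{32537}{37448} \approx -0.86886$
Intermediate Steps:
$R{\left(p \right)} = p^{2}$
$z{\left(b,G \right)} = 3 b$ ($z{\left(b,G \right)} = 3 b + 0 = 3 b$)
$Y{\left(V \right)} = 82 + 82 V$ ($Y{\left(V \right)} = 82 \left(V + \left(2 - 1\right)\right) = 82 \left(V + 1\right) = 82 \left(1 + V\right) = 82 + 82 V$)
$\frac{Y{\left(140 \right)} + 20975}{z{\left(80,R{\left(-12 \right)} \right)} - 37688} = \frac{\left(82 + 82 \cdot 140\right) + 20975}{3 \cdot 80 - 37688} = \frac{\left(82 + 11480\right) + 20975}{240 - 37688} = \frac{11562 + 20975}{-37448} = 32537 \left(- \frac{1}{37448}\right) = - \frac{32537}{37448}$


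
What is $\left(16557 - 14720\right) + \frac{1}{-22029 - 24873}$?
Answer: $\frac{86158973}{46902} \approx 1837.0$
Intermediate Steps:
$\left(16557 - 14720\right) + \frac{1}{-22029 - 24873} = 1837 + \frac{1}{-46902} = 1837 - \frac{1}{46902} = \frac{86158973}{46902}$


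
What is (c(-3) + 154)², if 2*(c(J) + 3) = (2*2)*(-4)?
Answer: 20449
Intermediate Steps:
c(J) = -11 (c(J) = -3 + ((2*2)*(-4))/2 = -3 + (4*(-4))/2 = -3 + (½)*(-16) = -3 - 8 = -11)
(c(-3) + 154)² = (-11 + 154)² = 143² = 20449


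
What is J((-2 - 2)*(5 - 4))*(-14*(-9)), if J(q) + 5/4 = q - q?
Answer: -315/2 ≈ -157.50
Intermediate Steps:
J(q) = -5/4 (J(q) = -5/4 + (q - q) = -5/4 + 0 = -5/4)
J((-2 - 2)*(5 - 4))*(-14*(-9)) = -(-35)*(-9)/2 = -5/4*126 = -315/2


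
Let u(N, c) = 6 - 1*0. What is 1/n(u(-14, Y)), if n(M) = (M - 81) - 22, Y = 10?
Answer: -1/97 ≈ -0.010309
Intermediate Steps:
u(N, c) = 6 (u(N, c) = 6 + 0 = 6)
n(M) = -103 + M (n(M) = (-81 + M) - 22 = -103 + M)
1/n(u(-14, Y)) = 1/(-103 + 6) = 1/(-97) = -1/97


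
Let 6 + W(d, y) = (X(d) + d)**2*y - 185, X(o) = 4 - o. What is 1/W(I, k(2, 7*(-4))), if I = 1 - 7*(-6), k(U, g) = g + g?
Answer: -1/1087 ≈ -0.00091996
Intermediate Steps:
k(U, g) = 2*g
I = 43 (I = 1 + 42 = 43)
W(d, y) = -191 + 16*y (W(d, y) = -6 + (((4 - d) + d)**2*y - 185) = -6 + (4**2*y - 185) = -6 + (16*y - 185) = -6 + (-185 + 16*y) = -191 + 16*y)
1/W(I, k(2, 7*(-4))) = 1/(-191 + 16*(2*(7*(-4)))) = 1/(-191 + 16*(2*(-28))) = 1/(-191 + 16*(-56)) = 1/(-191 - 896) = 1/(-1087) = -1/1087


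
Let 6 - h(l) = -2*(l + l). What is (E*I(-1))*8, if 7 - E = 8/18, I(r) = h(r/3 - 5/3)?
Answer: -944/9 ≈ -104.89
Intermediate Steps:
h(l) = 6 + 4*l (h(l) = 6 - (-2)*(l + l) = 6 - (-2)*2*l = 6 - (-4)*l = 6 + 4*l)
I(r) = -2/3 + 4*r/3 (I(r) = 6 + 4*(r/3 - 5/3) = 6 + 4*(-5/3 + r/3) = 6 + (-20/3 + 4*r/3) = -2/3 + 4*r/3)
E = 59/9 (E = 7 - 8/18 = 7 - 1*4/9 = 7 - 4/9 = 59/9 ≈ 6.5556)
(E*I(-1))*8 = (59*(-2/3 + (4/3)*(-1))/9)*8 = (59*(-2/3 - 4/3)/9)*8 = ((59/9)*(-2))*8 = -118/9*8 = -944/9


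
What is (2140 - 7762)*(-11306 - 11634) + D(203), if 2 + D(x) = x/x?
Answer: 128968679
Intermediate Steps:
D(x) = -1 (D(x) = -2 + x/x = -2 + 1 = -1)
(2140 - 7762)*(-11306 - 11634) + D(203) = (2140 - 7762)*(-11306 - 11634) - 1 = -5622*(-22940) - 1 = 128968680 - 1 = 128968679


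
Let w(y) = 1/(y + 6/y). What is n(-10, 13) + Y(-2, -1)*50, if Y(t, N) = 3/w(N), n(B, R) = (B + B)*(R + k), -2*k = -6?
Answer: -1370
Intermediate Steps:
k = 3 (k = -½*(-6) = 3)
n(B, R) = 2*B*(3 + R) (n(B, R) = (B + B)*(R + 3) = (2*B)*(3 + R) = 2*B*(3 + R))
Y(t, N) = 3*(6 + N²)/N (Y(t, N) = 3/((N/(6 + N²))) = 3*((6 + N²)/N) = 3*(6 + N²)/N)
n(-10, 13) + Y(-2, -1)*50 = 2*(-10)*(3 + 13) + (3*(-1) + 18/(-1))*50 = 2*(-10)*16 + (-3 + 18*(-1))*50 = -320 + (-3 - 18)*50 = -320 - 21*50 = -320 - 1050 = -1370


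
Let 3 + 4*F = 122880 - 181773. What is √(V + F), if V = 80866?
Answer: √66142 ≈ 257.18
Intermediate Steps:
F = -14724 (F = -¾ + (122880 - 181773)/4 = -¾ + (¼)*(-58893) = -¾ - 58893/4 = -14724)
√(V + F) = √(80866 - 14724) = √66142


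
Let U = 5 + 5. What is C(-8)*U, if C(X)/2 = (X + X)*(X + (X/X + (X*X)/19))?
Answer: 22080/19 ≈ 1162.1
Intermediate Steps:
C(X) = 4*X*(1 + X + X²/19) (C(X) = 2*((X + X)*(X + (X/X + (X*X)/19))) = 2*((2*X)*(X + (1 + X²*(1/19)))) = 2*((2*X)*(X + (1 + X²/19))) = 2*((2*X)*(1 + X + X²/19)) = 2*(2*X*(1 + X + X²/19)) = 4*X*(1 + X + X²/19))
U = 10
C(-8)*U = ((4/19)*(-8)*(19 + (-8)² + 19*(-8)))*10 = ((4/19)*(-8)*(19 + 64 - 152))*10 = ((4/19)*(-8)*(-69))*10 = (2208/19)*10 = 22080/19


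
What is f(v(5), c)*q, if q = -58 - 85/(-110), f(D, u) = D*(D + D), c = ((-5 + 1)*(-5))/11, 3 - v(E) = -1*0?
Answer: -11331/11 ≈ -1030.1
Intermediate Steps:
v(E) = 3 (v(E) = 3 - (-1)*0 = 3 - 1*0 = 3 + 0 = 3)
c = 20/11 (c = -4*(-5)*(1/11) = 20*(1/11) = 20/11 ≈ 1.8182)
f(D, u) = 2*D**2 (f(D, u) = D*(2*D) = 2*D**2)
q = -1259/22 (q = -58 - 85*(-1/110) = -58 + 17/22 = -1259/22 ≈ -57.227)
f(v(5), c)*q = (2*3**2)*(-1259/22) = (2*9)*(-1259/22) = 18*(-1259/22) = -11331/11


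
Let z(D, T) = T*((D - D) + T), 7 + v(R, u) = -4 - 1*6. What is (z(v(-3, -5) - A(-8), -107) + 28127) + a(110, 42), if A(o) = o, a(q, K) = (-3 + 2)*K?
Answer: 39534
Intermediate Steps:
a(q, K) = -K
v(R, u) = -17 (v(R, u) = -7 + (-4 - 1*6) = -7 + (-4 - 6) = -7 - 10 = -17)
z(D, T) = T² (z(D, T) = T*(0 + T) = T*T = T²)
(z(v(-3, -5) - A(-8), -107) + 28127) + a(110, 42) = ((-107)² + 28127) - 1*42 = (11449 + 28127) - 42 = 39576 - 42 = 39534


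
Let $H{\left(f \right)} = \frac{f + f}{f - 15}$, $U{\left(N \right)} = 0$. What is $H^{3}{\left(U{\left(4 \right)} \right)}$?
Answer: $0$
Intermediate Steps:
$H{\left(f \right)} = \frac{2 f}{-15 + f}$ ($H{\left(f \right)} = \frac{2 f}{f - 15} = \frac{2 f}{-15 + f}$)
$H^{3}{\left(U{\left(4 \right)} \right)} = \left(2 \cdot 0 \frac{1}{-15 + 0}\right)^{3} = \left(2 \cdot 0 \frac{1}{-15}\right)^{3} = \left(2 \cdot 0 \left(- \frac{1}{15}\right)\right)^{3} = 0^{3} = 0$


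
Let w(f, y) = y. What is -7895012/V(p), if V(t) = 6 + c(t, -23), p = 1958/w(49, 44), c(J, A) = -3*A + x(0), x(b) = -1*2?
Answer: -7895012/73 ≈ -1.0815e+5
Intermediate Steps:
x(b) = -2
c(J, A) = -2 - 3*A (c(J, A) = -3*A - 2 = -2 - 3*A)
p = 89/2 (p = 1958/44 = 1958*(1/44) = 89/2 ≈ 44.500)
V(t) = 73 (V(t) = 6 + (-2 - 3*(-23)) = 6 + (-2 + 69) = 6 + 67 = 73)
-7895012/V(p) = -7895012/73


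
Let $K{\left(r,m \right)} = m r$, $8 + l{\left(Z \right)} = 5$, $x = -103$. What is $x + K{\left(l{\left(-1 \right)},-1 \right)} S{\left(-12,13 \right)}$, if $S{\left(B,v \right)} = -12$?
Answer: $-139$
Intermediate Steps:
$l{\left(Z \right)} = -3$ ($l{\left(Z \right)} = -8 + 5 = -3$)
$x + K{\left(l{\left(-1 \right)},-1 \right)} S{\left(-12,13 \right)} = -103 + \left(-1\right) \left(-3\right) \left(-12\right) = -103 + 3 \left(-12\right) = -103 - 36 = -139$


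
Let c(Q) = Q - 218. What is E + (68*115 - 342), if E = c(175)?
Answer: 7435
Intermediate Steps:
c(Q) = -218 + Q
E = -43 (E = -218 + 175 = -43)
E + (68*115 - 342) = -43 + (68*115 - 342) = -43 + (7820 - 342) = -43 + 7478 = 7435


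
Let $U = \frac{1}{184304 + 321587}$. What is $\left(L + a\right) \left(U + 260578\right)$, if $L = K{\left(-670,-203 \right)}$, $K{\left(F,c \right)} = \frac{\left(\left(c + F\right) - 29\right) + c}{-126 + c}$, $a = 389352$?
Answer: $\frac{16886387609548247087}{166438139} \approx 1.0146 \cdot 10^{11}$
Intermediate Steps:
$U = \frac{1}{505891} \approx 1.9767 \cdot 10^{-6}$
$K{\left(F,c \right)} = \frac{-29 + F + 2 c}{-126 + c}$ ($K{\left(F,c \right)} = \frac{\left(\left(F + c\right) - 29\right) + c}{-126 + c} = \frac{\left(-29 + F + c\right) + c}{-126 + c} = \frac{-29 + F + 2 c}{-126 + c}$)
$L = \frac{1105}{329}$ ($L = \frac{-29 - 670 + 2 \left(-203\right)}{-126 - 203} = \frac{-29 - 670 - 406}{-329} = \left(- \frac{1}{329}\right) \left(-1105\right) = \frac{1105}{329} \approx 3.3587$)
$\left(L + a\right) \left(U + 260578\right) = \left(\frac{1105}{329} + 389352\right) \left(\frac{1}{505891} + 260578\right) = \frac{128097913}{329} \cdot \frac{131824064999}{505891} = \frac{16886387609548247087}{166438139}$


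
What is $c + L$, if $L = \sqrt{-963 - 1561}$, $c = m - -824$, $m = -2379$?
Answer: $-1555 + 2 i \sqrt{631} \approx -1555.0 + 50.239 i$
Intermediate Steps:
$c = -1555$ ($c = -2379 - -824 = -2379 + 824 = -1555$)
$L = 2 i \sqrt{631}$ ($L = \sqrt{-2524} = 2 i \sqrt{631} \approx 50.239 i$)
$c + L = -1555 + 2 i \sqrt{631}$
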